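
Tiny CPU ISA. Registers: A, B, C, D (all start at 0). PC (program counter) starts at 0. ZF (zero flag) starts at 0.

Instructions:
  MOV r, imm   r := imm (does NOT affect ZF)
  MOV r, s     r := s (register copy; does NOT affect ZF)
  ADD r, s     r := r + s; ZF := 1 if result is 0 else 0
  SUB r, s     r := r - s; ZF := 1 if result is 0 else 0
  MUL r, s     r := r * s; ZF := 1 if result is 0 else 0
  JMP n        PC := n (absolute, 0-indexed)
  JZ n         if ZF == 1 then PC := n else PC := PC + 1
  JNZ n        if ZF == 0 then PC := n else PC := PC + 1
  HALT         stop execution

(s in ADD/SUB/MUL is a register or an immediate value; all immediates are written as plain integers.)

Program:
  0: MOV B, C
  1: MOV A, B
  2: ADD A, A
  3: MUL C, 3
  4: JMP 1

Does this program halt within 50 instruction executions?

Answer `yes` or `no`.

Answer: no

Derivation:
Step 1: PC=0 exec 'MOV B, C'. After: A=0 B=0 C=0 D=0 ZF=0 PC=1
Step 2: PC=1 exec 'MOV A, B'. After: A=0 B=0 C=0 D=0 ZF=0 PC=2
Step 3: PC=2 exec 'ADD A, A'. After: A=0 B=0 C=0 D=0 ZF=1 PC=3
Step 4: PC=3 exec 'MUL C, 3'. After: A=0 B=0 C=0 D=0 ZF=1 PC=4
Step 5: PC=4 exec 'JMP 1'. After: A=0 B=0 C=0 D=0 ZF=1 PC=1
Step 6: PC=1 exec 'MOV A, B'. After: A=0 B=0 C=0 D=0 ZF=1 PC=2
Step 7: PC=2 exec 'ADD A, A'. After: A=0 B=0 C=0 D=0 ZF=1 PC=3
State after step 7 equals state after step 3: the program is in a cycle of length 4 and will never halt.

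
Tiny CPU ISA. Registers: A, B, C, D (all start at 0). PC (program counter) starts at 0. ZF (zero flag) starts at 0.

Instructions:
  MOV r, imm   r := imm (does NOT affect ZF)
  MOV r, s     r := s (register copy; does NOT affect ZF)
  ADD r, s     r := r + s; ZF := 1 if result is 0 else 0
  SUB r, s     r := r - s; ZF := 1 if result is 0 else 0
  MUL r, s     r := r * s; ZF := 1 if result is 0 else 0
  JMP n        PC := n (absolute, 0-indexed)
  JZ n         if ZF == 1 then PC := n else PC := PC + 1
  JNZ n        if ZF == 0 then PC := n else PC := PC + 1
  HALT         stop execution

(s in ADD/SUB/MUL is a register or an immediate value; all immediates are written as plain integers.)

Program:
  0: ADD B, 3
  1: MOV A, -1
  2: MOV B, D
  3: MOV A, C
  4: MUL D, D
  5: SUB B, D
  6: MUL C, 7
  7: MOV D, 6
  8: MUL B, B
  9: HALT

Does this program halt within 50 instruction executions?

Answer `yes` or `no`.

Answer: yes

Derivation:
Step 1: PC=0 exec 'ADD B, 3'. After: A=0 B=3 C=0 D=0 ZF=0 PC=1
Step 2: PC=1 exec 'MOV A, -1'. After: A=-1 B=3 C=0 D=0 ZF=0 PC=2
Step 3: PC=2 exec 'MOV B, D'. After: A=-1 B=0 C=0 D=0 ZF=0 PC=3
Step 4: PC=3 exec 'MOV A, C'. After: A=0 B=0 C=0 D=0 ZF=0 PC=4
Step 5: PC=4 exec 'MUL D, D'. After: A=0 B=0 C=0 D=0 ZF=1 PC=5
Step 6: PC=5 exec 'SUB B, D'. After: A=0 B=0 C=0 D=0 ZF=1 PC=6
Step 7: PC=6 exec 'MUL C, 7'. After: A=0 B=0 C=0 D=0 ZF=1 PC=7
Step 8: PC=7 exec 'MOV D, 6'. After: A=0 B=0 C=0 D=6 ZF=1 PC=8
Step 9: PC=8 exec 'MUL B, B'. After: A=0 B=0 C=0 D=6 ZF=1 PC=9
Step 10: PC=9 exec 'HALT'. After: A=0 B=0 C=0 D=6 ZF=1 PC=9 HALTED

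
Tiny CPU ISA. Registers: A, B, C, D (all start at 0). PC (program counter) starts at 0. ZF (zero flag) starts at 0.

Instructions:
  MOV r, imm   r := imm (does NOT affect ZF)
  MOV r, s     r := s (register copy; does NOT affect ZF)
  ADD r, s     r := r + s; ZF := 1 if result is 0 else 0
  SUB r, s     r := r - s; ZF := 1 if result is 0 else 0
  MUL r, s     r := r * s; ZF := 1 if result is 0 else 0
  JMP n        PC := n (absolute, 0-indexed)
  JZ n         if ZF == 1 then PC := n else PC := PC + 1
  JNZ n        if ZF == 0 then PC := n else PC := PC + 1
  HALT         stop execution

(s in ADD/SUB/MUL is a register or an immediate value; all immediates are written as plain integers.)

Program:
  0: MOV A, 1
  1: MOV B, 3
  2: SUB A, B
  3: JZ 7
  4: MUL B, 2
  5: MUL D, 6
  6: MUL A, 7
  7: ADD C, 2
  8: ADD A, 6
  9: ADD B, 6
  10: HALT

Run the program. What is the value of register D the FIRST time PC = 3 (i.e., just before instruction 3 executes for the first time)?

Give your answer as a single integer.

Step 1: PC=0 exec 'MOV A, 1'. After: A=1 B=0 C=0 D=0 ZF=0 PC=1
Step 2: PC=1 exec 'MOV B, 3'. After: A=1 B=3 C=0 D=0 ZF=0 PC=2
Step 3: PC=2 exec 'SUB A, B'. After: A=-2 B=3 C=0 D=0 ZF=0 PC=3
First time PC=3: D=0

0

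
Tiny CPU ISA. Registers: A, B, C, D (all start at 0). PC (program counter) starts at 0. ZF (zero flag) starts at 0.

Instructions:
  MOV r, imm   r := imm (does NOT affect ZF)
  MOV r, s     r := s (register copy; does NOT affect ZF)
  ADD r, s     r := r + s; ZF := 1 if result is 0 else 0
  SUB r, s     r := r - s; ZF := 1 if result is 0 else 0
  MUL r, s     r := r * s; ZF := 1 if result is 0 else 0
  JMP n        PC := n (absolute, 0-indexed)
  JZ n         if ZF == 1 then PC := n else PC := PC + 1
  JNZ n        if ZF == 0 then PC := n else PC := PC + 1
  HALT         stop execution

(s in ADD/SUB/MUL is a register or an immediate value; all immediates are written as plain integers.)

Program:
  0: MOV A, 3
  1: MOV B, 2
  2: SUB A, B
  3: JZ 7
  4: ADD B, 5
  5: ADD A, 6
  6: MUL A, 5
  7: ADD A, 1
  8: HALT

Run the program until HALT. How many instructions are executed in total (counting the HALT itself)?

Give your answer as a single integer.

Step 1: PC=0 exec 'MOV A, 3'. After: A=3 B=0 C=0 D=0 ZF=0 PC=1
Step 2: PC=1 exec 'MOV B, 2'. After: A=3 B=2 C=0 D=0 ZF=0 PC=2
Step 3: PC=2 exec 'SUB A, B'. After: A=1 B=2 C=0 D=0 ZF=0 PC=3
Step 4: PC=3 exec 'JZ 7'. After: A=1 B=2 C=0 D=0 ZF=0 PC=4
Step 5: PC=4 exec 'ADD B, 5'. After: A=1 B=7 C=0 D=0 ZF=0 PC=5
Step 6: PC=5 exec 'ADD A, 6'. After: A=7 B=7 C=0 D=0 ZF=0 PC=6
Step 7: PC=6 exec 'MUL A, 5'. After: A=35 B=7 C=0 D=0 ZF=0 PC=7
Step 8: PC=7 exec 'ADD A, 1'. After: A=36 B=7 C=0 D=0 ZF=0 PC=8
Step 9: PC=8 exec 'HALT'. After: A=36 B=7 C=0 D=0 ZF=0 PC=8 HALTED
Total instructions executed: 9

Answer: 9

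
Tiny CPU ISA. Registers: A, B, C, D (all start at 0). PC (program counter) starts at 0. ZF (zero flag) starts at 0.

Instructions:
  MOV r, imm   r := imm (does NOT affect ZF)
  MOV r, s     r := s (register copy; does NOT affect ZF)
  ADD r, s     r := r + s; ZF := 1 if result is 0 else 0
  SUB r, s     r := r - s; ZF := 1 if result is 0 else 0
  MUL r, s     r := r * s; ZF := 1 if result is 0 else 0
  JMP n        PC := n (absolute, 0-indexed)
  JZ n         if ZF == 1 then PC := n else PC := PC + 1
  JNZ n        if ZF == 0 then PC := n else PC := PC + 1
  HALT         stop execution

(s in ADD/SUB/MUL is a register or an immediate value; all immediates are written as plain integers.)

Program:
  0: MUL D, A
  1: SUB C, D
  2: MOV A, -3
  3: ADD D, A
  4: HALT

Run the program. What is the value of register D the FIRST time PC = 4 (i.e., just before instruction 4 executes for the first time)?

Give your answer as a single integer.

Step 1: PC=0 exec 'MUL D, A'. After: A=0 B=0 C=0 D=0 ZF=1 PC=1
Step 2: PC=1 exec 'SUB C, D'. After: A=0 B=0 C=0 D=0 ZF=1 PC=2
Step 3: PC=2 exec 'MOV A, -3'. After: A=-3 B=0 C=0 D=0 ZF=1 PC=3
Step 4: PC=3 exec 'ADD D, A'. After: A=-3 B=0 C=0 D=-3 ZF=0 PC=4
First time PC=4: D=-3

-3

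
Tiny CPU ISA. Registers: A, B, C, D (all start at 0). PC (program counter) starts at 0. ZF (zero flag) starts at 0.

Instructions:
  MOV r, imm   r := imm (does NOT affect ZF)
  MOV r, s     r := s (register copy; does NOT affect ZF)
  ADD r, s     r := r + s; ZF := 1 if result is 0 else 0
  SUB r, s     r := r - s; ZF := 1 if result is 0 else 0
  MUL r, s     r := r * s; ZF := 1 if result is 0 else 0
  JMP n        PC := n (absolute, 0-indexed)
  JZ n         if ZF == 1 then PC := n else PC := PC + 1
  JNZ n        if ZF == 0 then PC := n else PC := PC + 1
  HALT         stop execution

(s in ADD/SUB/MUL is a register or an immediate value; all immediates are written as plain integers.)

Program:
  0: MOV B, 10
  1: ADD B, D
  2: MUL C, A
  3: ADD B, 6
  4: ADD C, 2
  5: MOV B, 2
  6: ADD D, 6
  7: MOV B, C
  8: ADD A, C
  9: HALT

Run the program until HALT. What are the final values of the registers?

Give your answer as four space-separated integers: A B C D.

Step 1: PC=0 exec 'MOV B, 10'. After: A=0 B=10 C=0 D=0 ZF=0 PC=1
Step 2: PC=1 exec 'ADD B, D'. After: A=0 B=10 C=0 D=0 ZF=0 PC=2
Step 3: PC=2 exec 'MUL C, A'. After: A=0 B=10 C=0 D=0 ZF=1 PC=3
Step 4: PC=3 exec 'ADD B, 6'. After: A=0 B=16 C=0 D=0 ZF=0 PC=4
Step 5: PC=4 exec 'ADD C, 2'. After: A=0 B=16 C=2 D=0 ZF=0 PC=5
Step 6: PC=5 exec 'MOV B, 2'. After: A=0 B=2 C=2 D=0 ZF=0 PC=6
Step 7: PC=6 exec 'ADD D, 6'. After: A=0 B=2 C=2 D=6 ZF=0 PC=7
Step 8: PC=7 exec 'MOV B, C'. After: A=0 B=2 C=2 D=6 ZF=0 PC=8
Step 9: PC=8 exec 'ADD A, C'. After: A=2 B=2 C=2 D=6 ZF=0 PC=9
Step 10: PC=9 exec 'HALT'. After: A=2 B=2 C=2 D=6 ZF=0 PC=9 HALTED

Answer: 2 2 2 6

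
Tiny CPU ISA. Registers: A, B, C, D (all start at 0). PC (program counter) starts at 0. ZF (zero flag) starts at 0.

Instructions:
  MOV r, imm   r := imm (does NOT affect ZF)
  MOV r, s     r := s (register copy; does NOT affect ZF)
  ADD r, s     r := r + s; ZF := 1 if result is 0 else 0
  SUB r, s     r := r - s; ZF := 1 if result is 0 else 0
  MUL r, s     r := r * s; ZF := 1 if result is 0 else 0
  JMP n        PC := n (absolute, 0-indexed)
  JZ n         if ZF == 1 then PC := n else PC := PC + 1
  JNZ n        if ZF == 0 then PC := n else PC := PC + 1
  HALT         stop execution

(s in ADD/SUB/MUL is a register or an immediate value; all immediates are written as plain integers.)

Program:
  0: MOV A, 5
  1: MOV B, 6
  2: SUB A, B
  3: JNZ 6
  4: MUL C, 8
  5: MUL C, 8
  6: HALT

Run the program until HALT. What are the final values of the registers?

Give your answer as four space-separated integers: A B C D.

Step 1: PC=0 exec 'MOV A, 5'. After: A=5 B=0 C=0 D=0 ZF=0 PC=1
Step 2: PC=1 exec 'MOV B, 6'. After: A=5 B=6 C=0 D=0 ZF=0 PC=2
Step 3: PC=2 exec 'SUB A, B'. After: A=-1 B=6 C=0 D=0 ZF=0 PC=3
Step 4: PC=3 exec 'JNZ 6'. After: A=-1 B=6 C=0 D=0 ZF=0 PC=6
Step 5: PC=6 exec 'HALT'. After: A=-1 B=6 C=0 D=0 ZF=0 PC=6 HALTED

Answer: -1 6 0 0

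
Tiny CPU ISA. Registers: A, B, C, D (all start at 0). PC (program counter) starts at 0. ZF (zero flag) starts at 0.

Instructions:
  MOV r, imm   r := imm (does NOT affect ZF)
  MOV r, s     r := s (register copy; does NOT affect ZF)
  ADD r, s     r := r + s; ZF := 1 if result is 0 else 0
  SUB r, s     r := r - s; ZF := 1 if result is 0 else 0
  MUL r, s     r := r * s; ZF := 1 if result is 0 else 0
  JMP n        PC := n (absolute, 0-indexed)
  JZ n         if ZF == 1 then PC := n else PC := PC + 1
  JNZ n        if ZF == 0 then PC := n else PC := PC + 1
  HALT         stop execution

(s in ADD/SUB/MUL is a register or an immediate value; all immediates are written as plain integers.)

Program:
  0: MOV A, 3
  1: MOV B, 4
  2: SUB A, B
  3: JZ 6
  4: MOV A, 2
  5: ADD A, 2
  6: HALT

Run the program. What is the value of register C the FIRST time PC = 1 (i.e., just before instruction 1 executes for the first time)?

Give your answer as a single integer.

Step 1: PC=0 exec 'MOV A, 3'. After: A=3 B=0 C=0 D=0 ZF=0 PC=1
First time PC=1: C=0

0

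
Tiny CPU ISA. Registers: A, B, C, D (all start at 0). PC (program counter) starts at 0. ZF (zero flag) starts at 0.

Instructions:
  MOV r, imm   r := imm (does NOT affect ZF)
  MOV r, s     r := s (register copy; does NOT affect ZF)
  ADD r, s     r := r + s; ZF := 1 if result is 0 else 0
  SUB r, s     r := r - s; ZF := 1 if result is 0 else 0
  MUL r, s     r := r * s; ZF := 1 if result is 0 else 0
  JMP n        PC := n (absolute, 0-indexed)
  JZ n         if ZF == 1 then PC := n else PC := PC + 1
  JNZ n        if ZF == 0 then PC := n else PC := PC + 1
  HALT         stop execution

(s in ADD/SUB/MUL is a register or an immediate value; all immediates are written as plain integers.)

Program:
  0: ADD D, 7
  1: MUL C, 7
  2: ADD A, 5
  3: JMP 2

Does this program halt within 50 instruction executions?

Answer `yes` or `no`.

Answer: no

Derivation:
Step 1: PC=0 exec 'ADD D, 7'. After: A=0 B=0 C=0 D=7 ZF=0 PC=1
Step 2: PC=1 exec 'MUL C, 7'. After: A=0 B=0 C=0 D=7 ZF=1 PC=2
Step 3: PC=2 exec 'ADD A, 5'. After: A=5 B=0 C=0 D=7 ZF=0 PC=3
Step 4: PC=3 exec 'JMP 2'. After: A=5 B=0 C=0 D=7 ZF=0 PC=2
Step 5: PC=2 exec 'ADD A, 5'. After: A=10 B=0 C=0 D=7 ZF=0 PC=3
Step 6: PC=3 exec 'JMP 2'. After: A=10 B=0 C=0 D=7 ZF=0 PC=2
Step 7: PC=2 exec 'ADD A, 5'. After: A=15 B=0 C=0 D=7 ZF=0 PC=3
Step 8: PC=3 exec 'JMP 2'. After: A=15 B=0 C=0 D=7 ZF=0 PC=2
Step 9: PC=2 exec 'ADD A, 5'. After: A=20 B=0 C=0 D=7 ZF=0 PC=3
Step 10: PC=3 exec 'JMP 2'. After: A=20 B=0 C=0 D=7 ZF=0 PC=2
Step 11: PC=2 exec 'ADD A, 5'. After: A=25 B=0 C=0 D=7 ZF=0 PC=3
Step 12: PC=3 exec 'JMP 2'. After: A=25 B=0 C=0 D=7 ZF=0 PC=2
Step 13: PC=2 exec 'ADD A, 5'. After: A=30 B=0 C=0 D=7 ZF=0 PC=3
Step 14: PC=3 exec 'JMP 2'. After: A=30 B=0 C=0 D=7 ZF=0 PC=2
Step 15: PC=2 exec 'ADD A, 5'. After: A=35 B=0 C=0 D=7 ZF=0 PC=3
After 50 steps: not halted. PC revisits the same instructions with no path to HALT; will never halt.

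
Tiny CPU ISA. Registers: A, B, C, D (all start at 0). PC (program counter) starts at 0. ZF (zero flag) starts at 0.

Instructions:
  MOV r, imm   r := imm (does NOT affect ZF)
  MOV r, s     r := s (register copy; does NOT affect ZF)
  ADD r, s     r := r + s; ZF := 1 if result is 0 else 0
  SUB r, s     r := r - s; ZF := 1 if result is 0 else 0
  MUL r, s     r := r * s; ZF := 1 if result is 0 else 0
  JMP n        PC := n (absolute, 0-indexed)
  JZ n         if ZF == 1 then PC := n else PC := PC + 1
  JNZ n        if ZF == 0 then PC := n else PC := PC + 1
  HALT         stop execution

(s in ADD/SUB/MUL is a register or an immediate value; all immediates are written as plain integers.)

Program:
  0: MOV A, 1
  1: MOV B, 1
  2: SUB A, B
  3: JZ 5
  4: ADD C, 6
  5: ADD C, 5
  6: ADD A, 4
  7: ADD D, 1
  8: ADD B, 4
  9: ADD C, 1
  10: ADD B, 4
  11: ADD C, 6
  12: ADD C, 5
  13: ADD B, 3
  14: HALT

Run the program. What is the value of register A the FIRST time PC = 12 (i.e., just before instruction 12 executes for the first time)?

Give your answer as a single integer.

Step 1: PC=0 exec 'MOV A, 1'. After: A=1 B=0 C=0 D=0 ZF=0 PC=1
Step 2: PC=1 exec 'MOV B, 1'. After: A=1 B=1 C=0 D=0 ZF=0 PC=2
Step 3: PC=2 exec 'SUB A, B'. After: A=0 B=1 C=0 D=0 ZF=1 PC=3
Step 4: PC=3 exec 'JZ 5'. After: A=0 B=1 C=0 D=0 ZF=1 PC=5
Step 5: PC=5 exec 'ADD C, 5'. After: A=0 B=1 C=5 D=0 ZF=0 PC=6
Step 6: PC=6 exec 'ADD A, 4'. After: A=4 B=1 C=5 D=0 ZF=0 PC=7
Step 7: PC=7 exec 'ADD D, 1'. After: A=4 B=1 C=5 D=1 ZF=0 PC=8
Step 8: PC=8 exec 'ADD B, 4'. After: A=4 B=5 C=5 D=1 ZF=0 PC=9
Step 9: PC=9 exec 'ADD C, 1'. After: A=4 B=5 C=6 D=1 ZF=0 PC=10
Step 10: PC=10 exec 'ADD B, 4'. After: A=4 B=9 C=6 D=1 ZF=0 PC=11
Step 11: PC=11 exec 'ADD C, 6'. After: A=4 B=9 C=12 D=1 ZF=0 PC=12
First time PC=12: A=4

4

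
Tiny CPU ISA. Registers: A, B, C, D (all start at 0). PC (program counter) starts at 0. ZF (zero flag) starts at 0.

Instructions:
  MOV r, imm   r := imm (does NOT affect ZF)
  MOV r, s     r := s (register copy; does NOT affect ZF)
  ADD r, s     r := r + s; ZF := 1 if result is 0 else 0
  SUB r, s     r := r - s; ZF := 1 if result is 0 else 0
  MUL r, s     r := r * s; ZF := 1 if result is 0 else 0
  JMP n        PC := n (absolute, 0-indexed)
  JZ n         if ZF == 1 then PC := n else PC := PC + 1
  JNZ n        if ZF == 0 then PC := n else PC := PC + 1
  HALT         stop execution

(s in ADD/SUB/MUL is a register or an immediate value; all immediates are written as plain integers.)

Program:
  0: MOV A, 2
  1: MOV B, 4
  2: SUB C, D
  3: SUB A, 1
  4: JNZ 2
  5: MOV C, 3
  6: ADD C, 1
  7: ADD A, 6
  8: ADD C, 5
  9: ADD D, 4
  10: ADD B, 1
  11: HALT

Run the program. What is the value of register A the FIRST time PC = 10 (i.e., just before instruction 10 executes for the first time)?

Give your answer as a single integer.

Step 1: PC=0 exec 'MOV A, 2'. After: A=2 B=0 C=0 D=0 ZF=0 PC=1
Step 2: PC=1 exec 'MOV B, 4'. After: A=2 B=4 C=0 D=0 ZF=0 PC=2
Step 3: PC=2 exec 'SUB C, D'. After: A=2 B=4 C=0 D=0 ZF=1 PC=3
Step 4: PC=3 exec 'SUB A, 1'. After: A=1 B=4 C=0 D=0 ZF=0 PC=4
Step 5: PC=4 exec 'JNZ 2'. After: A=1 B=4 C=0 D=0 ZF=0 PC=2
Step 6: PC=2 exec 'SUB C, D'. After: A=1 B=4 C=0 D=0 ZF=1 PC=3
Step 7: PC=3 exec 'SUB A, 1'. After: A=0 B=4 C=0 D=0 ZF=1 PC=4
Step 8: PC=4 exec 'JNZ 2'. After: A=0 B=4 C=0 D=0 ZF=1 PC=5
Step 9: PC=5 exec 'MOV C, 3'. After: A=0 B=4 C=3 D=0 ZF=1 PC=6
Step 10: PC=6 exec 'ADD C, 1'. After: A=0 B=4 C=4 D=0 ZF=0 PC=7
Step 11: PC=7 exec 'ADD A, 6'. After: A=6 B=4 C=4 D=0 ZF=0 PC=8
Step 12: PC=8 exec 'ADD C, 5'. After: A=6 B=4 C=9 D=0 ZF=0 PC=9
Step 13: PC=9 exec 'ADD D, 4'. After: A=6 B=4 C=9 D=4 ZF=0 PC=10
First time PC=10: A=6

6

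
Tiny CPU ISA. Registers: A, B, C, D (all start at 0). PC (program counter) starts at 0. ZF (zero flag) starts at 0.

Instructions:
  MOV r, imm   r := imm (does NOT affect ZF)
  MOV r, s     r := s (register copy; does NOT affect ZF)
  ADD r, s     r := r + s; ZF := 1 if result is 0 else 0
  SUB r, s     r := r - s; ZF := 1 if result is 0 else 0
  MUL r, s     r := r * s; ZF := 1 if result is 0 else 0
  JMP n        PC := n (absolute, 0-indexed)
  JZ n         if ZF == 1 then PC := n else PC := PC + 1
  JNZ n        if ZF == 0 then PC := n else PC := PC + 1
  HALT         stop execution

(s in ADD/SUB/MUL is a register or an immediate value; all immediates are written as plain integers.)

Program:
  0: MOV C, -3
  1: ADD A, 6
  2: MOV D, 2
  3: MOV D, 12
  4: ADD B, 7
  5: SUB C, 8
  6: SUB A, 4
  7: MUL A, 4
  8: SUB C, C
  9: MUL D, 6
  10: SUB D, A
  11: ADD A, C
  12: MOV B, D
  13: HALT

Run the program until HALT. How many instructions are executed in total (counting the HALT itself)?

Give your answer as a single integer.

Step 1: PC=0 exec 'MOV C, -3'. After: A=0 B=0 C=-3 D=0 ZF=0 PC=1
Step 2: PC=1 exec 'ADD A, 6'. After: A=6 B=0 C=-3 D=0 ZF=0 PC=2
Step 3: PC=2 exec 'MOV D, 2'. After: A=6 B=0 C=-3 D=2 ZF=0 PC=3
Step 4: PC=3 exec 'MOV D, 12'. After: A=6 B=0 C=-3 D=12 ZF=0 PC=4
Step 5: PC=4 exec 'ADD B, 7'. After: A=6 B=7 C=-3 D=12 ZF=0 PC=5
Step 6: PC=5 exec 'SUB C, 8'. After: A=6 B=7 C=-11 D=12 ZF=0 PC=6
Step 7: PC=6 exec 'SUB A, 4'. After: A=2 B=7 C=-11 D=12 ZF=0 PC=7
Step 8: PC=7 exec 'MUL A, 4'. After: A=8 B=7 C=-11 D=12 ZF=0 PC=8
Step 9: PC=8 exec 'SUB C, C'. After: A=8 B=7 C=0 D=12 ZF=1 PC=9
Step 10: PC=9 exec 'MUL D, 6'. After: A=8 B=7 C=0 D=72 ZF=0 PC=10
Step 11: PC=10 exec 'SUB D, A'. After: A=8 B=7 C=0 D=64 ZF=0 PC=11
Step 12: PC=11 exec 'ADD A, C'. After: A=8 B=7 C=0 D=64 ZF=0 PC=12
Step 13: PC=12 exec 'MOV B, D'. After: A=8 B=64 C=0 D=64 ZF=0 PC=13
Step 14: PC=13 exec 'HALT'. After: A=8 B=64 C=0 D=64 ZF=0 PC=13 HALTED
Total instructions executed: 14

Answer: 14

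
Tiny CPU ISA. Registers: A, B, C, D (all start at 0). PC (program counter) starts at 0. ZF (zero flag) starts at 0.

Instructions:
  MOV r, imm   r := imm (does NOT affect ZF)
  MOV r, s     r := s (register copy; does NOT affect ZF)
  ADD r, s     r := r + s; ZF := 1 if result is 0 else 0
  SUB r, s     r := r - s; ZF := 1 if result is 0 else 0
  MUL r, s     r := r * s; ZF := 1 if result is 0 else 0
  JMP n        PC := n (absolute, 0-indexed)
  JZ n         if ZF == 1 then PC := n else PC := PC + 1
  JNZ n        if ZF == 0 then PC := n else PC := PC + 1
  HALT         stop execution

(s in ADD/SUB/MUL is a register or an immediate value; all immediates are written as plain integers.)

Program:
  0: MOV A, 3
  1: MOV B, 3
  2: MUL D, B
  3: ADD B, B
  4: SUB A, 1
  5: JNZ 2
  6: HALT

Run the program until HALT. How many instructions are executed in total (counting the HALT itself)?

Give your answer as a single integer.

Answer: 15

Derivation:
Step 1: PC=0 exec 'MOV A, 3'. After: A=3 B=0 C=0 D=0 ZF=0 PC=1
Step 2: PC=1 exec 'MOV B, 3'. After: A=3 B=3 C=0 D=0 ZF=0 PC=2
Step 3: PC=2 exec 'MUL D, B'. After: A=3 B=3 C=0 D=0 ZF=1 PC=3
Step 4: PC=3 exec 'ADD B, B'. After: A=3 B=6 C=0 D=0 ZF=0 PC=4
Step 5: PC=4 exec 'SUB A, 1'. After: A=2 B=6 C=0 D=0 ZF=0 PC=5
Step 6: PC=5 exec 'JNZ 2'. After: A=2 B=6 C=0 D=0 ZF=0 PC=2
Step 7: PC=2 exec 'MUL D, B'. After: A=2 B=6 C=0 D=0 ZF=1 PC=3
Step 8: PC=3 exec 'ADD B, B'. After: A=2 B=12 C=0 D=0 ZF=0 PC=4
Step 9: PC=4 exec 'SUB A, 1'. After: A=1 B=12 C=0 D=0 ZF=0 PC=5
Step 10: PC=5 exec 'JNZ 2'. After: A=1 B=12 C=0 D=0 ZF=0 PC=2
Step 11: PC=2 exec 'MUL D, B'. After: A=1 B=12 C=0 D=0 ZF=1 PC=3
Step 12: PC=3 exec 'ADD B, B'. After: A=1 B=24 C=0 D=0 ZF=0 PC=4
Step 13: PC=4 exec 'SUB A, 1'. After: A=0 B=24 C=0 D=0 ZF=1 PC=5
Step 14: PC=5 exec 'JNZ 2'. After: A=0 B=24 C=0 D=0 ZF=1 PC=6
Step 15: PC=6 exec 'HALT'. After: A=0 B=24 C=0 D=0 ZF=1 PC=6 HALTED
Total instructions executed: 15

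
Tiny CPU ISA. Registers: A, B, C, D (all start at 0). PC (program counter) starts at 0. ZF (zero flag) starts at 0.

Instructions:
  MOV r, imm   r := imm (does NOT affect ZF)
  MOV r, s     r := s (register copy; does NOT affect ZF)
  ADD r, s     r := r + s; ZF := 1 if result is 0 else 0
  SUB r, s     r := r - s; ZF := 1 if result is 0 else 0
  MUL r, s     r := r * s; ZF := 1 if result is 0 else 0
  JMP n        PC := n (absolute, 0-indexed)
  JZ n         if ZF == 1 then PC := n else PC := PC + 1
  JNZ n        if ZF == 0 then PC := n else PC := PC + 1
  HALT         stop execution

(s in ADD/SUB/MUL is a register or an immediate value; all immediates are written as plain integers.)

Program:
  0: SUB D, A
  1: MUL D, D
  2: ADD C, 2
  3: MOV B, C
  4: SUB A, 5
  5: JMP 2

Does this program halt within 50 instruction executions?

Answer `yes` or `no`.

Step 1: PC=0 exec 'SUB D, A'. After: A=0 B=0 C=0 D=0 ZF=1 PC=1
Step 2: PC=1 exec 'MUL D, D'. After: A=0 B=0 C=0 D=0 ZF=1 PC=2
Step 3: PC=2 exec 'ADD C, 2'. After: A=0 B=0 C=2 D=0 ZF=0 PC=3
Step 4: PC=3 exec 'MOV B, C'. After: A=0 B=2 C=2 D=0 ZF=0 PC=4
Step 5: PC=4 exec 'SUB A, 5'. After: A=-5 B=2 C=2 D=0 ZF=0 PC=5
Step 6: PC=5 exec 'JMP 2'. After: A=-5 B=2 C=2 D=0 ZF=0 PC=2
Step 7: PC=2 exec 'ADD C, 2'. After: A=-5 B=2 C=4 D=0 ZF=0 PC=3
Step 8: PC=3 exec 'MOV B, C'. After: A=-5 B=4 C=4 D=0 ZF=0 PC=4
Step 9: PC=4 exec 'SUB A, 5'. After: A=-10 B=4 C=4 D=0 ZF=0 PC=5
Step 10: PC=5 exec 'JMP 2'. After: A=-10 B=4 C=4 D=0 ZF=0 PC=2
Step 11: PC=2 exec 'ADD C, 2'. After: A=-10 B=4 C=6 D=0 ZF=0 PC=3
Step 12: PC=3 exec 'MOV B, C'. After: A=-10 B=6 C=6 D=0 ZF=0 PC=4
Step 13: PC=4 exec 'SUB A, 5'. After: A=-15 B=6 C=6 D=0 ZF=0 PC=5
Step 14: PC=5 exec 'JMP 2'. After: A=-15 B=6 C=6 D=0 ZF=0 PC=2
Step 15: PC=2 exec 'ADD C, 2'. After: A=-15 B=6 C=8 D=0 ZF=0 PC=3
After 50 steps: not halted. PC revisits the same instructions with no path to HALT; will never halt.

Answer: no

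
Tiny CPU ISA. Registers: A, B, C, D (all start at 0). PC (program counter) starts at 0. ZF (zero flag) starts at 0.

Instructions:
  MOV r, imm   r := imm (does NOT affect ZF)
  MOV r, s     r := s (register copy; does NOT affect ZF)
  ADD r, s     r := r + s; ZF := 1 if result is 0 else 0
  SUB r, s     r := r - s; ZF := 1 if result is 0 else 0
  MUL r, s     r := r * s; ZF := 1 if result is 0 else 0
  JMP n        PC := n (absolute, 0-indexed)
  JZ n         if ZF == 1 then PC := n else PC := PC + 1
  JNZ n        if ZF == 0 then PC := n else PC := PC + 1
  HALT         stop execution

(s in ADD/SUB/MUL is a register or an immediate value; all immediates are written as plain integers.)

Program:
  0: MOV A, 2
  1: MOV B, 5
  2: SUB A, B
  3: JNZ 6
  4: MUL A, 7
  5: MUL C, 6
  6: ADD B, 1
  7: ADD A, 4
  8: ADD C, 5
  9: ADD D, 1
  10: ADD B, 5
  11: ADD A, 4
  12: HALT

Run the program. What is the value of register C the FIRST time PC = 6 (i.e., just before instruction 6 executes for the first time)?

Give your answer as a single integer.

Step 1: PC=0 exec 'MOV A, 2'. After: A=2 B=0 C=0 D=0 ZF=0 PC=1
Step 2: PC=1 exec 'MOV B, 5'. After: A=2 B=5 C=0 D=0 ZF=0 PC=2
Step 3: PC=2 exec 'SUB A, B'. After: A=-3 B=5 C=0 D=0 ZF=0 PC=3
Step 4: PC=3 exec 'JNZ 6'. After: A=-3 B=5 C=0 D=0 ZF=0 PC=6
First time PC=6: C=0

0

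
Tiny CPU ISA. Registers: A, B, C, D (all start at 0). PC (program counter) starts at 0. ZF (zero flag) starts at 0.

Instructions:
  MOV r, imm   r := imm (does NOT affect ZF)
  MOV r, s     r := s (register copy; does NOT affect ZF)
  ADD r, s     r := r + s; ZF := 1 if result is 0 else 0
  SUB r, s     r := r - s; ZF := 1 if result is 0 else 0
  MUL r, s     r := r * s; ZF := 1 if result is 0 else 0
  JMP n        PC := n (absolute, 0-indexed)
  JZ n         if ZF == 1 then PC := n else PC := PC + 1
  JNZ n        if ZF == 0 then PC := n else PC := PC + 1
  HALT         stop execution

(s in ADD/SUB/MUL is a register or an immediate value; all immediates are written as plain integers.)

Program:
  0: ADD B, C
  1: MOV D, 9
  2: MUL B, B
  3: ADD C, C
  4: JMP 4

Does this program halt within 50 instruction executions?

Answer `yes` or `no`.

Answer: no

Derivation:
Step 1: PC=0 exec 'ADD B, C'. After: A=0 B=0 C=0 D=0 ZF=1 PC=1
Step 2: PC=1 exec 'MOV D, 9'. After: A=0 B=0 C=0 D=9 ZF=1 PC=2
Step 3: PC=2 exec 'MUL B, B'. After: A=0 B=0 C=0 D=9 ZF=1 PC=3
Step 4: PC=3 exec 'ADD C, C'. After: A=0 B=0 C=0 D=9 ZF=1 PC=4
Step 5: PC=4 exec 'JMP 4'. After: A=0 B=0 C=0 D=9 ZF=1 PC=4
State after step 5 equals state after step 4: the program is in a cycle of length 1 and will never halt.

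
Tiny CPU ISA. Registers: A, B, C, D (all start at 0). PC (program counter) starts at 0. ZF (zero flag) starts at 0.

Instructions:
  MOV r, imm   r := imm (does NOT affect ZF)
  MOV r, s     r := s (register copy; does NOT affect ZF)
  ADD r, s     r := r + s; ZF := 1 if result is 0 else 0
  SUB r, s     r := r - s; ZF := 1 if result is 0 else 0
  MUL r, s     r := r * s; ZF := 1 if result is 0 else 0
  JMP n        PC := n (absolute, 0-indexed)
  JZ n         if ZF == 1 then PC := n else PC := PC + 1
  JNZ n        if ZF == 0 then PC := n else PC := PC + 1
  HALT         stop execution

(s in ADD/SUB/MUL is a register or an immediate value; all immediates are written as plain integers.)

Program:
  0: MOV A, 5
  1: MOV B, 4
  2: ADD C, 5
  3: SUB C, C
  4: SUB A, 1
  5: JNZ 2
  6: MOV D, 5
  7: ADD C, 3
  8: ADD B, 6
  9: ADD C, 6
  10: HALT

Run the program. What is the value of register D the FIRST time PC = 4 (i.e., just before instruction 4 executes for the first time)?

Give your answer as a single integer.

Step 1: PC=0 exec 'MOV A, 5'. After: A=5 B=0 C=0 D=0 ZF=0 PC=1
Step 2: PC=1 exec 'MOV B, 4'. After: A=5 B=4 C=0 D=0 ZF=0 PC=2
Step 3: PC=2 exec 'ADD C, 5'. After: A=5 B=4 C=5 D=0 ZF=0 PC=3
Step 4: PC=3 exec 'SUB C, C'. After: A=5 B=4 C=0 D=0 ZF=1 PC=4
First time PC=4: D=0

0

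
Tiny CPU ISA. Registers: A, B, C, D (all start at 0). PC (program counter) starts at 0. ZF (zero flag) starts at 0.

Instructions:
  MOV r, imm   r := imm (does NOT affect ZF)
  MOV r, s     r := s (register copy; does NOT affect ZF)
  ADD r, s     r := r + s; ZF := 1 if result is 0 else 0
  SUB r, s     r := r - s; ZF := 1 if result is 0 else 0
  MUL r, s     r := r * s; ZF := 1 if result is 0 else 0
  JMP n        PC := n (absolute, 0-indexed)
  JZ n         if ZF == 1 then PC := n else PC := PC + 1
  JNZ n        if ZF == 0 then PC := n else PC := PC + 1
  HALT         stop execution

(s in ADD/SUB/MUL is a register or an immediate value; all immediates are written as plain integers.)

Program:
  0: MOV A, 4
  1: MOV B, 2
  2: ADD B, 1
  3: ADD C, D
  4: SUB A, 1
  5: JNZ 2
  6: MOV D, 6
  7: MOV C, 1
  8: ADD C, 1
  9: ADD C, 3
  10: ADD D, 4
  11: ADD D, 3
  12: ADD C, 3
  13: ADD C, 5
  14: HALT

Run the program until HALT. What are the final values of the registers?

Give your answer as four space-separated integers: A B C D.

Answer: 0 6 13 13

Derivation:
Step 1: PC=0 exec 'MOV A, 4'. After: A=4 B=0 C=0 D=0 ZF=0 PC=1
Step 2: PC=1 exec 'MOV B, 2'. After: A=4 B=2 C=0 D=0 ZF=0 PC=2
Step 3: PC=2 exec 'ADD B, 1'. After: A=4 B=3 C=0 D=0 ZF=0 PC=3
Step 4: PC=3 exec 'ADD C, D'. After: A=4 B=3 C=0 D=0 ZF=1 PC=4
Step 5: PC=4 exec 'SUB A, 1'. After: A=3 B=3 C=0 D=0 ZF=0 PC=5
Step 6: PC=5 exec 'JNZ 2'. After: A=3 B=3 C=0 D=0 ZF=0 PC=2
Step 7: PC=2 exec 'ADD B, 1'. After: A=3 B=4 C=0 D=0 ZF=0 PC=3
Step 8: PC=3 exec 'ADD C, D'. After: A=3 B=4 C=0 D=0 ZF=1 PC=4
Step 9: PC=4 exec 'SUB A, 1'. After: A=2 B=4 C=0 D=0 ZF=0 PC=5
Step 10: PC=5 exec 'JNZ 2'. After: A=2 B=4 C=0 D=0 ZF=0 PC=2
Step 11: PC=2 exec 'ADD B, 1'. After: A=2 B=5 C=0 D=0 ZF=0 PC=3
Step 12: PC=3 exec 'ADD C, D'. After: A=2 B=5 C=0 D=0 ZF=1 PC=4
Step 13: PC=4 exec 'SUB A, 1'. After: A=1 B=5 C=0 D=0 ZF=0 PC=5
Step 14: PC=5 exec 'JNZ 2'. After: A=1 B=5 C=0 D=0 ZF=0 PC=2
Step 15: PC=2 exec 'ADD B, 1'. After: A=1 B=6 C=0 D=0 ZF=0 PC=3
Step 16: PC=3 exec 'ADD C, D'. After: A=1 B=6 C=0 D=0 ZF=1 PC=4
Step 17: PC=4 exec 'SUB A, 1'. After: A=0 B=6 C=0 D=0 ZF=1 PC=5
Step 18: PC=5 exec 'JNZ 2'. After: A=0 B=6 C=0 D=0 ZF=1 PC=6
Step 19: PC=6 exec 'MOV D, 6'. After: A=0 B=6 C=0 D=6 ZF=1 PC=7
Step 20: PC=7 exec 'MOV C, 1'. After: A=0 B=6 C=1 D=6 ZF=1 PC=8
Step 21: PC=8 exec 'ADD C, 1'. After: A=0 B=6 C=2 D=6 ZF=0 PC=9
Step 22: PC=9 exec 'ADD C, 3'. After: A=0 B=6 C=5 D=6 ZF=0 PC=10
Step 23: PC=10 exec 'ADD D, 4'. After: A=0 B=6 C=5 D=10 ZF=0 PC=11
Step 24: PC=11 exec 'ADD D, 3'. After: A=0 B=6 C=5 D=13 ZF=0 PC=12
Step 25: PC=12 exec 'ADD C, 3'. After: A=0 B=6 C=8 D=13 ZF=0 PC=13
Step 26: PC=13 exec 'ADD C, 5'. After: A=0 B=6 C=13 D=13 ZF=0 PC=14
Step 27: PC=14 exec 'HALT'. After: A=0 B=6 C=13 D=13 ZF=0 PC=14 HALTED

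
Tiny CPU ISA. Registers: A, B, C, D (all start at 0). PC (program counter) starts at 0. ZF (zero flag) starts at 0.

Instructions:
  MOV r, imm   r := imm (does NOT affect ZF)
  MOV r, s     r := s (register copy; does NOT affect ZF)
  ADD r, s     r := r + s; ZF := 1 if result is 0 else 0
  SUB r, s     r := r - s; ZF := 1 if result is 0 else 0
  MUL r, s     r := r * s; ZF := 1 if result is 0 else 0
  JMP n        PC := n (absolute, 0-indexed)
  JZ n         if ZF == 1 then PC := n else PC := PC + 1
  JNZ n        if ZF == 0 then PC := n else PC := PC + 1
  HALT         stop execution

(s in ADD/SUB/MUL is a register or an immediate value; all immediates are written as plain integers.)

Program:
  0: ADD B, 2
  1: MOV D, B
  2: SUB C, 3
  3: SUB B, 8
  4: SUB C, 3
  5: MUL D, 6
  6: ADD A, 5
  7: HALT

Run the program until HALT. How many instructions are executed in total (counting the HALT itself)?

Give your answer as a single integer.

Answer: 8

Derivation:
Step 1: PC=0 exec 'ADD B, 2'. After: A=0 B=2 C=0 D=0 ZF=0 PC=1
Step 2: PC=1 exec 'MOV D, B'. After: A=0 B=2 C=0 D=2 ZF=0 PC=2
Step 3: PC=2 exec 'SUB C, 3'. After: A=0 B=2 C=-3 D=2 ZF=0 PC=3
Step 4: PC=3 exec 'SUB B, 8'. After: A=0 B=-6 C=-3 D=2 ZF=0 PC=4
Step 5: PC=4 exec 'SUB C, 3'. After: A=0 B=-6 C=-6 D=2 ZF=0 PC=5
Step 6: PC=5 exec 'MUL D, 6'. After: A=0 B=-6 C=-6 D=12 ZF=0 PC=6
Step 7: PC=6 exec 'ADD A, 5'. After: A=5 B=-6 C=-6 D=12 ZF=0 PC=7
Step 8: PC=7 exec 'HALT'. After: A=5 B=-6 C=-6 D=12 ZF=0 PC=7 HALTED
Total instructions executed: 8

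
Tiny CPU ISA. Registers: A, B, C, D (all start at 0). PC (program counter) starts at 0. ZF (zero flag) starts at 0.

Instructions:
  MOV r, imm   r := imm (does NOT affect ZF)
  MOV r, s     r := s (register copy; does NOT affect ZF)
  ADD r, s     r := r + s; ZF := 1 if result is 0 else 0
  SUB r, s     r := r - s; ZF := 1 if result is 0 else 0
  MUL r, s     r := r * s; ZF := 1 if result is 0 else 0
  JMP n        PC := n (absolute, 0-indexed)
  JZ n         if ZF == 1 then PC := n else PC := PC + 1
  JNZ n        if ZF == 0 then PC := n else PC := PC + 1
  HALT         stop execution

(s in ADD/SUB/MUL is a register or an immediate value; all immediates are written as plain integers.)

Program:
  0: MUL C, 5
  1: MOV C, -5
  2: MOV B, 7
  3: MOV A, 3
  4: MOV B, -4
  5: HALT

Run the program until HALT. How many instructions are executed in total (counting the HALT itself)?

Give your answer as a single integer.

Answer: 6

Derivation:
Step 1: PC=0 exec 'MUL C, 5'. After: A=0 B=0 C=0 D=0 ZF=1 PC=1
Step 2: PC=1 exec 'MOV C, -5'. After: A=0 B=0 C=-5 D=0 ZF=1 PC=2
Step 3: PC=2 exec 'MOV B, 7'. After: A=0 B=7 C=-5 D=0 ZF=1 PC=3
Step 4: PC=3 exec 'MOV A, 3'. After: A=3 B=7 C=-5 D=0 ZF=1 PC=4
Step 5: PC=4 exec 'MOV B, -4'. After: A=3 B=-4 C=-5 D=0 ZF=1 PC=5
Step 6: PC=5 exec 'HALT'. After: A=3 B=-4 C=-5 D=0 ZF=1 PC=5 HALTED
Total instructions executed: 6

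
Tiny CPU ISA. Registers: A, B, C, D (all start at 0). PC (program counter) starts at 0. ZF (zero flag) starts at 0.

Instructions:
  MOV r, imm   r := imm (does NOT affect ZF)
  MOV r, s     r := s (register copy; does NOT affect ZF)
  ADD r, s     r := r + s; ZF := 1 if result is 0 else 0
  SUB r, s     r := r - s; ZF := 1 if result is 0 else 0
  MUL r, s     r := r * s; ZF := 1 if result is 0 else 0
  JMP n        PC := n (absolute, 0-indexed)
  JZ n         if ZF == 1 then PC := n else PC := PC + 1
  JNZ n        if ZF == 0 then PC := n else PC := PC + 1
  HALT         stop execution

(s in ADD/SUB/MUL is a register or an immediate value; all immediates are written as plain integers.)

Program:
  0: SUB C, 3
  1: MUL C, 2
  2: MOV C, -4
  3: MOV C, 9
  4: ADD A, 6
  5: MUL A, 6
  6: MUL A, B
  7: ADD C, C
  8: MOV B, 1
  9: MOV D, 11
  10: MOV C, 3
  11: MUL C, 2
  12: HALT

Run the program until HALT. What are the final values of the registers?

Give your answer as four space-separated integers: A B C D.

Answer: 0 1 6 11

Derivation:
Step 1: PC=0 exec 'SUB C, 3'. After: A=0 B=0 C=-3 D=0 ZF=0 PC=1
Step 2: PC=1 exec 'MUL C, 2'. After: A=0 B=0 C=-6 D=0 ZF=0 PC=2
Step 3: PC=2 exec 'MOV C, -4'. After: A=0 B=0 C=-4 D=0 ZF=0 PC=3
Step 4: PC=3 exec 'MOV C, 9'. After: A=0 B=0 C=9 D=0 ZF=0 PC=4
Step 5: PC=4 exec 'ADD A, 6'. After: A=6 B=0 C=9 D=0 ZF=0 PC=5
Step 6: PC=5 exec 'MUL A, 6'. After: A=36 B=0 C=9 D=0 ZF=0 PC=6
Step 7: PC=6 exec 'MUL A, B'. After: A=0 B=0 C=9 D=0 ZF=1 PC=7
Step 8: PC=7 exec 'ADD C, C'. After: A=0 B=0 C=18 D=0 ZF=0 PC=8
Step 9: PC=8 exec 'MOV B, 1'. After: A=0 B=1 C=18 D=0 ZF=0 PC=9
Step 10: PC=9 exec 'MOV D, 11'. After: A=0 B=1 C=18 D=11 ZF=0 PC=10
Step 11: PC=10 exec 'MOV C, 3'. After: A=0 B=1 C=3 D=11 ZF=0 PC=11
Step 12: PC=11 exec 'MUL C, 2'. After: A=0 B=1 C=6 D=11 ZF=0 PC=12
Step 13: PC=12 exec 'HALT'. After: A=0 B=1 C=6 D=11 ZF=0 PC=12 HALTED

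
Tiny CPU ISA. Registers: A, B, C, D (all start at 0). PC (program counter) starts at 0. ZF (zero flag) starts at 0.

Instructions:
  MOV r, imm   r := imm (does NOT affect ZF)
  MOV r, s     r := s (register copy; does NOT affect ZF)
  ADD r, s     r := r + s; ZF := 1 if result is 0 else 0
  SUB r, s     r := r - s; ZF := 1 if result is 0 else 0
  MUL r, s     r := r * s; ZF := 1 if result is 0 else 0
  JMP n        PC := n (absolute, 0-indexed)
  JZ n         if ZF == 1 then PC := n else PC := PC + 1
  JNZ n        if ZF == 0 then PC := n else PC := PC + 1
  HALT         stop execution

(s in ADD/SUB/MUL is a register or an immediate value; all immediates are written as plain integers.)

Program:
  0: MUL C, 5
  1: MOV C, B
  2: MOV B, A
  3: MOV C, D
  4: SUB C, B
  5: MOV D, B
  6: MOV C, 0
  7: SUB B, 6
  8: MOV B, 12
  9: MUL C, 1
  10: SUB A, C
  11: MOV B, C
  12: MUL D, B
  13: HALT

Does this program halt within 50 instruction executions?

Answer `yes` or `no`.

Step 1: PC=0 exec 'MUL C, 5'. After: A=0 B=0 C=0 D=0 ZF=1 PC=1
Step 2: PC=1 exec 'MOV C, B'. After: A=0 B=0 C=0 D=0 ZF=1 PC=2
Step 3: PC=2 exec 'MOV B, A'. After: A=0 B=0 C=0 D=0 ZF=1 PC=3
Step 4: PC=3 exec 'MOV C, D'. After: A=0 B=0 C=0 D=0 ZF=1 PC=4
Step 5: PC=4 exec 'SUB C, B'. After: A=0 B=0 C=0 D=0 ZF=1 PC=5
Step 6: PC=5 exec 'MOV D, B'. After: A=0 B=0 C=0 D=0 ZF=1 PC=6
Step 7: PC=6 exec 'MOV C, 0'. After: A=0 B=0 C=0 D=0 ZF=1 PC=7
Step 8: PC=7 exec 'SUB B, 6'. After: A=0 B=-6 C=0 D=0 ZF=0 PC=8
Step 9: PC=8 exec 'MOV B, 12'. After: A=0 B=12 C=0 D=0 ZF=0 PC=9
Step 10: PC=9 exec 'MUL C, 1'. After: A=0 B=12 C=0 D=0 ZF=1 PC=10
Step 11: PC=10 exec 'SUB A, C'. After: A=0 B=12 C=0 D=0 ZF=1 PC=11
Step 12: PC=11 exec 'MOV B, C'. After: A=0 B=0 C=0 D=0 ZF=1 PC=12
Step 13: PC=12 exec 'MUL D, B'. After: A=0 B=0 C=0 D=0 ZF=1 PC=13
Step 14: PC=13 exec 'HALT'. After: A=0 B=0 C=0 D=0 ZF=1 PC=13 HALTED

Answer: yes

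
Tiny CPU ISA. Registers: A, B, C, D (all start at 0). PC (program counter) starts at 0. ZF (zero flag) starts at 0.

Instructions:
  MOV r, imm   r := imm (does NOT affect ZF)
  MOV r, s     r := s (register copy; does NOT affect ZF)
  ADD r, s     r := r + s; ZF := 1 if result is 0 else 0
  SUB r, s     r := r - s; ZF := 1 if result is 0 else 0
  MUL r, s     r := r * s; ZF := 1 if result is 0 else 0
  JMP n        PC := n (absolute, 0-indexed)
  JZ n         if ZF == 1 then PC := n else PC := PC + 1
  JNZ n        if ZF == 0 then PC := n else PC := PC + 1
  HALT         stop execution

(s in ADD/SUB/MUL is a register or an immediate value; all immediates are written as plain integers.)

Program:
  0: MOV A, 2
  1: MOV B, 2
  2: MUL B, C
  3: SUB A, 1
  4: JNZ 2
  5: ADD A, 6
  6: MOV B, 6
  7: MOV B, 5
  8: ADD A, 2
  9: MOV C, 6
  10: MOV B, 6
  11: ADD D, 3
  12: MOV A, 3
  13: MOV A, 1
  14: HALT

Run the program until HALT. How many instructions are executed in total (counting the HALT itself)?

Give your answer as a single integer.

Answer: 18

Derivation:
Step 1: PC=0 exec 'MOV A, 2'. After: A=2 B=0 C=0 D=0 ZF=0 PC=1
Step 2: PC=1 exec 'MOV B, 2'. After: A=2 B=2 C=0 D=0 ZF=0 PC=2
Step 3: PC=2 exec 'MUL B, C'. After: A=2 B=0 C=0 D=0 ZF=1 PC=3
Step 4: PC=3 exec 'SUB A, 1'. After: A=1 B=0 C=0 D=0 ZF=0 PC=4
Step 5: PC=4 exec 'JNZ 2'. After: A=1 B=0 C=0 D=0 ZF=0 PC=2
Step 6: PC=2 exec 'MUL B, C'. After: A=1 B=0 C=0 D=0 ZF=1 PC=3
Step 7: PC=3 exec 'SUB A, 1'. After: A=0 B=0 C=0 D=0 ZF=1 PC=4
Step 8: PC=4 exec 'JNZ 2'. After: A=0 B=0 C=0 D=0 ZF=1 PC=5
Step 9: PC=5 exec 'ADD A, 6'. After: A=6 B=0 C=0 D=0 ZF=0 PC=6
Step 10: PC=6 exec 'MOV B, 6'. After: A=6 B=6 C=0 D=0 ZF=0 PC=7
Step 11: PC=7 exec 'MOV B, 5'. After: A=6 B=5 C=0 D=0 ZF=0 PC=8
Step 12: PC=8 exec 'ADD A, 2'. After: A=8 B=5 C=0 D=0 ZF=0 PC=9
Step 13: PC=9 exec 'MOV C, 6'. After: A=8 B=5 C=6 D=0 ZF=0 PC=10
Step 14: PC=10 exec 'MOV B, 6'. After: A=8 B=6 C=6 D=0 ZF=0 PC=11
Step 15: PC=11 exec 'ADD D, 3'. After: A=8 B=6 C=6 D=3 ZF=0 PC=12
Step 16: PC=12 exec 'MOV A, 3'. After: A=3 B=6 C=6 D=3 ZF=0 PC=13
Step 17: PC=13 exec 'MOV A, 1'. After: A=1 B=6 C=6 D=3 ZF=0 PC=14
Step 18: PC=14 exec 'HALT'. After: A=1 B=6 C=6 D=3 ZF=0 PC=14 HALTED
Total instructions executed: 18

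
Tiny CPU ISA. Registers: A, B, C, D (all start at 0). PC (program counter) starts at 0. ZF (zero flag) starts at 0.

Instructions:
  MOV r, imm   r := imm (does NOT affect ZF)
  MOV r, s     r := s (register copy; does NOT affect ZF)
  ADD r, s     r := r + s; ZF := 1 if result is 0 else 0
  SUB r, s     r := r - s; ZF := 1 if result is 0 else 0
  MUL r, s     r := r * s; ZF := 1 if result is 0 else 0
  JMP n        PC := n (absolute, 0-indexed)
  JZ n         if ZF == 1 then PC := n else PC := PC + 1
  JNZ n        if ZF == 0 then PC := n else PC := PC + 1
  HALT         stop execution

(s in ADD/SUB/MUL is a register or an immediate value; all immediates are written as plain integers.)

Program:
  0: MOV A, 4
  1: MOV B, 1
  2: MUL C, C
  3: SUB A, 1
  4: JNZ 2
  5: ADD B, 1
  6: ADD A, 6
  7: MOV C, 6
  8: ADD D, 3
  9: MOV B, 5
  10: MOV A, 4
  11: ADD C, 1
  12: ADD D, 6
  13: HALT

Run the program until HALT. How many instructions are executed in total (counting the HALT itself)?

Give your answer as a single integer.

Step 1: PC=0 exec 'MOV A, 4'. After: A=4 B=0 C=0 D=0 ZF=0 PC=1
Step 2: PC=1 exec 'MOV B, 1'. After: A=4 B=1 C=0 D=0 ZF=0 PC=2
Step 3: PC=2 exec 'MUL C, C'. After: A=4 B=1 C=0 D=0 ZF=1 PC=3
Step 4: PC=3 exec 'SUB A, 1'. After: A=3 B=1 C=0 D=0 ZF=0 PC=4
Step 5: PC=4 exec 'JNZ 2'. After: A=3 B=1 C=0 D=0 ZF=0 PC=2
Step 6: PC=2 exec 'MUL C, C'. After: A=3 B=1 C=0 D=0 ZF=1 PC=3
Step 7: PC=3 exec 'SUB A, 1'. After: A=2 B=1 C=0 D=0 ZF=0 PC=4
Step 8: PC=4 exec 'JNZ 2'. After: A=2 B=1 C=0 D=0 ZF=0 PC=2
Step 9: PC=2 exec 'MUL C, C'. After: A=2 B=1 C=0 D=0 ZF=1 PC=3
Step 10: PC=3 exec 'SUB A, 1'. After: A=1 B=1 C=0 D=0 ZF=0 PC=4
Step 11: PC=4 exec 'JNZ 2'. After: A=1 B=1 C=0 D=0 ZF=0 PC=2
Step 12: PC=2 exec 'MUL C, C'. After: A=1 B=1 C=0 D=0 ZF=1 PC=3
Step 13: PC=3 exec 'SUB A, 1'. After: A=0 B=1 C=0 D=0 ZF=1 PC=4
Step 14: PC=4 exec 'JNZ 2'. After: A=0 B=1 C=0 D=0 ZF=1 PC=5
Step 15: PC=5 exec 'ADD B, 1'. After: A=0 B=2 C=0 D=0 ZF=0 PC=6
Step 16: PC=6 exec 'ADD A, 6'. After: A=6 B=2 C=0 D=0 ZF=0 PC=7
Step 17: PC=7 exec 'MOV C, 6'. After: A=6 B=2 C=6 D=0 ZF=0 PC=8
Step 18: PC=8 exec 'ADD D, 3'. After: A=6 B=2 C=6 D=3 ZF=0 PC=9
Step 19: PC=9 exec 'MOV B, 5'. After: A=6 B=5 C=6 D=3 ZF=0 PC=10
Step 20: PC=10 exec 'MOV A, 4'. After: A=4 B=5 C=6 D=3 ZF=0 PC=11
Step 21: PC=11 exec 'ADD C, 1'. After: A=4 B=5 C=7 D=3 ZF=0 PC=12
Step 22: PC=12 exec 'ADD D, 6'. After: A=4 B=5 C=7 D=9 ZF=0 PC=13
Step 23: PC=13 exec 'HALT'. After: A=4 B=5 C=7 D=9 ZF=0 PC=13 HALTED
Total instructions executed: 23

Answer: 23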